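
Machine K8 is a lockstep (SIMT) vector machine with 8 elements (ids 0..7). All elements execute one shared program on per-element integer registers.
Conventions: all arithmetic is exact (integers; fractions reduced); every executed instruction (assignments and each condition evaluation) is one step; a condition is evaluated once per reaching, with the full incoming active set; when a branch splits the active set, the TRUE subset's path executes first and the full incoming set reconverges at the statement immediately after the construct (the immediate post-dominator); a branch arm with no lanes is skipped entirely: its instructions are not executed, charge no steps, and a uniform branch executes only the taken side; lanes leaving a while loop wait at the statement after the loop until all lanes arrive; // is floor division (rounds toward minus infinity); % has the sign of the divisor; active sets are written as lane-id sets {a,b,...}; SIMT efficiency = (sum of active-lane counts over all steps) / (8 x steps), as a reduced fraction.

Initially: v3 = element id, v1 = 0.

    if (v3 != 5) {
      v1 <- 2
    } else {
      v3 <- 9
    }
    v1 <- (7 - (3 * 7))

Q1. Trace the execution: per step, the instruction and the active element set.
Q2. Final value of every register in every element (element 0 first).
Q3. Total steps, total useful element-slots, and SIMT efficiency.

step 0: eval (v3 != 5)               {0,1,2,3,4,5,6,7}
step 1: v1 <- 2                      {0,1,2,3,4,6,7}
step 2: v3 <- 9                      {5}
step 3: v1 <- (7 - (3 * 7))          {0,1,2,3,4,5,6,7}

Answer: 4 steps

v3: 0,1,2,3,4,9,6,7
v1: -14,-14,-14,-14,-14,-14,-14,-14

steps = 4; useful = 24; efficiency = 24/32 = 3/4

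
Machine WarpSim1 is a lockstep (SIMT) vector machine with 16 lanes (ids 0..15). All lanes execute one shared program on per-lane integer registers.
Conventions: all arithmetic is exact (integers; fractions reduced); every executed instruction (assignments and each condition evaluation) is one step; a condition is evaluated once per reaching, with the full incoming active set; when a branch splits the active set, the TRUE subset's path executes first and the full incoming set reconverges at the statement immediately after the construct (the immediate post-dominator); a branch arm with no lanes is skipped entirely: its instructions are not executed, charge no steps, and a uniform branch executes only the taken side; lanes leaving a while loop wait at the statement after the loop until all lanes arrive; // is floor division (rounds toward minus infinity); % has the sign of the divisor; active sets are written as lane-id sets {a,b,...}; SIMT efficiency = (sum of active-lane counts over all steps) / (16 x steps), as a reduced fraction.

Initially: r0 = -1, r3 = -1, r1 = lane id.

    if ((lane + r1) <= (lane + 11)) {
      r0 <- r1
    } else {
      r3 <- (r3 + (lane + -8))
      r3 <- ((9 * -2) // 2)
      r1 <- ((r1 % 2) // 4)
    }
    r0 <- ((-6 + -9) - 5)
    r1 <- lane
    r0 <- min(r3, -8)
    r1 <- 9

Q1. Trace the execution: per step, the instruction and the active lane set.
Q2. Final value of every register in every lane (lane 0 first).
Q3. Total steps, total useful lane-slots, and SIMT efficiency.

step 0: eval ((lane + r1) <= (lane + 11)) {0,1,2,3,4,5,6,7,8,9,10,11,12,13,14,15}
step 1: r0 <- r1                     {0,1,2,3,4,5,6,7,8,9,10,11}
step 2: r3 <- (r3 + (lane + -8))     {12,13,14,15}
step 3: r3 <- ((9 * -2) // 2)        {12,13,14,15}
step 4: r1 <- ((r1 % 2) // 4)        {12,13,14,15}
step 5: r0 <- ((-6 + -9) - 5)        {0,1,2,3,4,5,6,7,8,9,10,11,12,13,14,15}
step 6: r1 <- lane                   {0,1,2,3,4,5,6,7,8,9,10,11,12,13,14,15}
step 7: r0 <- min(r3, -8)            {0,1,2,3,4,5,6,7,8,9,10,11,12,13,14,15}
step 8: r1 <- 9                      {0,1,2,3,4,5,6,7,8,9,10,11,12,13,14,15}

Answer: 9 steps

r0: -8,-8,-8,-8,-8,-8,-8,-8,-8,-8,-8,-8,-9,-9,-9,-9
r3: -1,-1,-1,-1,-1,-1,-1,-1,-1,-1,-1,-1,-9,-9,-9,-9
r1: 9,9,9,9,9,9,9,9,9,9,9,9,9,9,9,9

steps = 9; useful = 104; efficiency = 104/144 = 13/18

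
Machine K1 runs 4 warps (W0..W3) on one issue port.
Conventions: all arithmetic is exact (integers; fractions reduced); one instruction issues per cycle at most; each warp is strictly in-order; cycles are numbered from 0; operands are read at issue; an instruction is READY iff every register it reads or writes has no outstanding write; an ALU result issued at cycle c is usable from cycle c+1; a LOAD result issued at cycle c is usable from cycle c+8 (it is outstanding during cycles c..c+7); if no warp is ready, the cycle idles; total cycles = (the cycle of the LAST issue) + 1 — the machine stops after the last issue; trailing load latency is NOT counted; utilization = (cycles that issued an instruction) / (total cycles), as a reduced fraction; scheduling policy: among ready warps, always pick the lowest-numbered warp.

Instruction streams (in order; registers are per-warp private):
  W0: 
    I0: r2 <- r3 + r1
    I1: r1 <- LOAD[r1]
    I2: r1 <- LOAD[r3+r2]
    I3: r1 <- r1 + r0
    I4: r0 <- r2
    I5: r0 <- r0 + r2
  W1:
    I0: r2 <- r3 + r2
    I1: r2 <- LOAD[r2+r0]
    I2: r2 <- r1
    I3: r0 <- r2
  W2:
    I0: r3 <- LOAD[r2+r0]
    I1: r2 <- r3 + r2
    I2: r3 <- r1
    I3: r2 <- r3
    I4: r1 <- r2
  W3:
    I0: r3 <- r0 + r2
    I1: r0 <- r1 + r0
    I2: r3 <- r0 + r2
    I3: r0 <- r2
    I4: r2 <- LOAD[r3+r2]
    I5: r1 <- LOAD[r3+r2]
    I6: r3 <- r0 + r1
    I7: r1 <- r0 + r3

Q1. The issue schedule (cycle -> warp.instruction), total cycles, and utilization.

cycle 0: W0.I0
cycle 1: W0.I1
cycle 2: W1.I0
cycle 3: W1.I1
cycle 4: W2.I0
cycle 5: W3.I0
cycle 6: W3.I1
cycle 7: W3.I2
cycle 8: W3.I3
cycle 9: W0.I2
cycle 10: W3.I4
cycle 11: W1.I2
cycle 12: W1.I3
cycle 13: W2.I1
cycle 14: W2.I2
cycle 15: W2.I3
cycle 16: W2.I4
cycle 17: W0.I3
cycle 18: W0.I4
cycle 19: W0.I5
cycle 20: W3.I5
cycle 21: idle
cycle 22: idle
cycle 23: idle
cycle 24: idle
cycle 25: idle
cycle 26: idle
cycle 27: idle
cycle 28: W3.I6
cycle 29: W3.I7

Answer: 30 cycles, utilization 23/30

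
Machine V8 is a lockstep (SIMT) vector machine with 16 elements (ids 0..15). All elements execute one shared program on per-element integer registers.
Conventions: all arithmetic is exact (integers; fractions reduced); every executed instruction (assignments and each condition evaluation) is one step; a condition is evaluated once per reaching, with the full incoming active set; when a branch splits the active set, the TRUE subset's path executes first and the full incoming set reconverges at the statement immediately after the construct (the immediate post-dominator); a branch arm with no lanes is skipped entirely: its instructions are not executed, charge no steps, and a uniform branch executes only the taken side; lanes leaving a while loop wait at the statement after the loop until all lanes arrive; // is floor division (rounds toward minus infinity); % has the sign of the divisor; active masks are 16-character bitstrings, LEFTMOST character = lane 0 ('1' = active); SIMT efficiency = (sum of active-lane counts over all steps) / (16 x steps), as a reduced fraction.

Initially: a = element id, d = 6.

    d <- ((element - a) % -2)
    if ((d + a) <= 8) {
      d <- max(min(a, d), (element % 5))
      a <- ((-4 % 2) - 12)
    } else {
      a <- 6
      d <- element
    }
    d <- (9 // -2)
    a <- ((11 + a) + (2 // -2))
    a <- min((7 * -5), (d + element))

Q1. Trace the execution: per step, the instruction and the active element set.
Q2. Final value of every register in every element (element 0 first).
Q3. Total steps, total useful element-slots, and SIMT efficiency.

step 0: d <- ((element - a) % -2)    1111111111111111
step 1: eval ((d + a) <= 8)          1111111111111111
step 2: d <- max(min(a, d), (element % 5)) 1111111110000000
step 3: a <- ((-4 % 2) - 12)         1111111110000000
step 4: a <- 6                       0000000001111111
step 5: d <- element                 0000000001111111
step 6: d <- (9 // -2)               1111111111111111
step 7: a <- ((11 + a) + (2 // -2))  1111111111111111
step 8: a <- min((7 * -5), (d + element)) 1111111111111111

Answer: 9 steps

a: -35,-35,-35,-35,-35,-35,-35,-35,-35,-35,-35,-35,-35,-35,-35,-35
d: -5,-5,-5,-5,-5,-5,-5,-5,-5,-5,-5,-5,-5,-5,-5,-5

steps = 9; useful = 112; efficiency = 112/144 = 7/9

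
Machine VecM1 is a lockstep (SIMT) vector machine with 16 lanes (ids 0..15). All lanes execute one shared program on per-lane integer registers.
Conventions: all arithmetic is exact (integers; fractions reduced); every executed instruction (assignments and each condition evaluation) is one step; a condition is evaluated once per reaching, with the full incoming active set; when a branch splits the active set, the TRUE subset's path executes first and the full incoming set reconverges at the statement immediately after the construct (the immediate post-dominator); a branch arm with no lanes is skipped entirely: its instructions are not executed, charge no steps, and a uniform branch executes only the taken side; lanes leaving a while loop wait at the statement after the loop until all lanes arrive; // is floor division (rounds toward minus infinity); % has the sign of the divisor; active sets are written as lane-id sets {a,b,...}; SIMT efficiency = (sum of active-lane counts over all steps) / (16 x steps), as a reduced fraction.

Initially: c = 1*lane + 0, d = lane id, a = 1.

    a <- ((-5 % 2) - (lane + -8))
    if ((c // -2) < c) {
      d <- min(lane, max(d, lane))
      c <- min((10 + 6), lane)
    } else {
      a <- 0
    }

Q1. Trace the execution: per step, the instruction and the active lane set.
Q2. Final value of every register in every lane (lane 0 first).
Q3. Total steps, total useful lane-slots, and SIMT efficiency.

step 0: a <- ((-5 % 2) - (lane + -8)) {0,1,2,3,4,5,6,7,8,9,10,11,12,13,14,15}
step 1: eval ((c // -2) < c)         {0,1,2,3,4,5,6,7,8,9,10,11,12,13,14,15}
step 2: d <- min(lane, max(d, lane)) {1,2,3,4,5,6,7,8,9,10,11,12,13,14,15}
step 3: c <- min((10 + 6), lane)     {1,2,3,4,5,6,7,8,9,10,11,12,13,14,15}
step 4: a <- 0                       {0}

Answer: 5 steps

c: 0,1,2,3,4,5,6,7,8,9,10,11,12,13,14,15
d: 0,1,2,3,4,5,6,7,8,9,10,11,12,13,14,15
a: 0,8,7,6,5,4,3,2,1,0,-1,-2,-3,-4,-5,-6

steps = 5; useful = 63; efficiency = 63/80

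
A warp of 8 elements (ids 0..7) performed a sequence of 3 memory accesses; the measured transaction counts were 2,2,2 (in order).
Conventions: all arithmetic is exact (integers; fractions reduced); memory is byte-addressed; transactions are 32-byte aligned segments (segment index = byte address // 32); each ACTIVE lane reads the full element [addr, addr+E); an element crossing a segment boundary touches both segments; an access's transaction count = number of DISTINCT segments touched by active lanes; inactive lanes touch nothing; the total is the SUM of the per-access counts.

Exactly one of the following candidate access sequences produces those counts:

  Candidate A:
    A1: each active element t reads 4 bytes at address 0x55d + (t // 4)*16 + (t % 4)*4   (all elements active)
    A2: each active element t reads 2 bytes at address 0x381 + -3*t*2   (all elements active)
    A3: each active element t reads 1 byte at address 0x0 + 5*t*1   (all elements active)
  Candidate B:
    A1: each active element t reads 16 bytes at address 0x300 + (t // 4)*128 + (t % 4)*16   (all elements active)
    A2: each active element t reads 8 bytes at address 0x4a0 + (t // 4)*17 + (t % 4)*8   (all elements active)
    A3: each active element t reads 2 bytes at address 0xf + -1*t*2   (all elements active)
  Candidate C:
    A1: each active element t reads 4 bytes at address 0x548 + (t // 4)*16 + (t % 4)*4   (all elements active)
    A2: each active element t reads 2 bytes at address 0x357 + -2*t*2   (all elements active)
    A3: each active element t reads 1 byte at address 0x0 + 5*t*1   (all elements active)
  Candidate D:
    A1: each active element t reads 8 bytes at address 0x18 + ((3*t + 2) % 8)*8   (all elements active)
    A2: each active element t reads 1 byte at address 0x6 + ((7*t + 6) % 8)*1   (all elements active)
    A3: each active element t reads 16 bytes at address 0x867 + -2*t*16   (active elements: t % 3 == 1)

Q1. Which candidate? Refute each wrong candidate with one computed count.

A: A2 gives 3 transactions, not 2
B: A1 gives 4 transactions, not 2
D: A1 gives 3 transactions, not 2
C: all counts match (2,2,2)

Answer: C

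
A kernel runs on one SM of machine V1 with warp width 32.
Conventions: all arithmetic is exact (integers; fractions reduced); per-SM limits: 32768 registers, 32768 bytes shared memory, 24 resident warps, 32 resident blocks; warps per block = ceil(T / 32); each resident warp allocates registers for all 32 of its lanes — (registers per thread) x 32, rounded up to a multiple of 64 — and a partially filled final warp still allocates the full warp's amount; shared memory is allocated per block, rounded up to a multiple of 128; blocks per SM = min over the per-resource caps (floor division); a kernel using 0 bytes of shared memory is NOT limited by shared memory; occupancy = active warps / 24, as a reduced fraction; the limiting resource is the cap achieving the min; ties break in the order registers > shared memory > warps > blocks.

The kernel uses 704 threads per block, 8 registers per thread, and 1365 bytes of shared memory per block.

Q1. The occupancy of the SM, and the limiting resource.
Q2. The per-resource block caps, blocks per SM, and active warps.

Answer: occupancy 11/12, limited by warps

registers: 5 blocks
shared memory: 23 blocks
warps: 1 block
blocks: 32 blocks

Answer: 1 block, 22 active warps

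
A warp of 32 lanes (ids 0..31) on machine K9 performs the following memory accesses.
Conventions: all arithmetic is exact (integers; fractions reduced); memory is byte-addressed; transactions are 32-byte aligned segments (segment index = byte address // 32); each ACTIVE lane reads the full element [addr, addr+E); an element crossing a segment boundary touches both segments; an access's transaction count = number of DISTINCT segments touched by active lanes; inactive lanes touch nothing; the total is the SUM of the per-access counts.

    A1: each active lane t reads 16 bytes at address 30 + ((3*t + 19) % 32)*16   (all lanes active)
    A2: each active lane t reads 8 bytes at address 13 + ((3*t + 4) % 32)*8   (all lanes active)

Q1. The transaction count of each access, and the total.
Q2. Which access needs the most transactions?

A1: 17 transactions
A2: 9 transactions

Answer: 17,9; total 26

Answer: A1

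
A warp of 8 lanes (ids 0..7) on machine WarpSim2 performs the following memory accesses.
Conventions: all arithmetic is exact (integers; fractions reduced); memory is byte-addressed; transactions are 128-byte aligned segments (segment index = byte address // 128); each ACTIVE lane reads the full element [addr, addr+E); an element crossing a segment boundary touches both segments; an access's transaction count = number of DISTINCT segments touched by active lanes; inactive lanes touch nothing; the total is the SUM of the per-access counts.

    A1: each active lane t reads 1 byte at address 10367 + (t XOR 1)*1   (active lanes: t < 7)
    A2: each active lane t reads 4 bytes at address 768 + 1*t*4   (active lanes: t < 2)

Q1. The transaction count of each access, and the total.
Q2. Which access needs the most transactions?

A1: 2 transactions
A2: 1 transaction

Answer: 2,1; total 3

Answer: A1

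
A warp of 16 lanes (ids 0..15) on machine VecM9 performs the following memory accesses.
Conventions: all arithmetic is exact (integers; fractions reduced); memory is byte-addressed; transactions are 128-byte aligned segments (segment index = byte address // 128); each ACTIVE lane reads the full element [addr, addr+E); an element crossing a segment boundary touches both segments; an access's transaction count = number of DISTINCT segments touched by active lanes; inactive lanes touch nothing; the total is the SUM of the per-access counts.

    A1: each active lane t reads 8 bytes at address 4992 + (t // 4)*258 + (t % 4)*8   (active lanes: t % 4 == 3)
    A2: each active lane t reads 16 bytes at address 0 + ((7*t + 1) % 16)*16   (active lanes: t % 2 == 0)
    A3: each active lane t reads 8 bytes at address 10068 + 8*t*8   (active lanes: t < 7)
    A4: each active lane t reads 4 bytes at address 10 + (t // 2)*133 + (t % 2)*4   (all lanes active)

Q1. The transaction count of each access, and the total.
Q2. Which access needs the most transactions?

A1: 4 transactions
A2: 2 transactions
A3: 4 transactions
A4: 8 transactions

Answer: 4,2,4,8; total 18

Answer: A4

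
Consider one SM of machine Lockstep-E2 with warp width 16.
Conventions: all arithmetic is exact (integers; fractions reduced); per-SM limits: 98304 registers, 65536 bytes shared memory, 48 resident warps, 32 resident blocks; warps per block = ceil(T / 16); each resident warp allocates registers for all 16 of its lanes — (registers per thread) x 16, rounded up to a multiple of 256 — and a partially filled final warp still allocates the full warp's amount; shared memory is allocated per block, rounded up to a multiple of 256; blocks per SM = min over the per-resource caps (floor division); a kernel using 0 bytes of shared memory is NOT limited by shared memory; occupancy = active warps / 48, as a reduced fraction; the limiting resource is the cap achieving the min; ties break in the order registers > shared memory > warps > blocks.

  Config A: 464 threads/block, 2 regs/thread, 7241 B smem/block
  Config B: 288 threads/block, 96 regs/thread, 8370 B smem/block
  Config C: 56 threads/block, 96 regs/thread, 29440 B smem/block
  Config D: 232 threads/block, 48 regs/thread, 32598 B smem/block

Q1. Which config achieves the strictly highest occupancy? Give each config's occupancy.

occupancies: A 29/48, B 3/4, C 1/6, D 5/8

Answer: B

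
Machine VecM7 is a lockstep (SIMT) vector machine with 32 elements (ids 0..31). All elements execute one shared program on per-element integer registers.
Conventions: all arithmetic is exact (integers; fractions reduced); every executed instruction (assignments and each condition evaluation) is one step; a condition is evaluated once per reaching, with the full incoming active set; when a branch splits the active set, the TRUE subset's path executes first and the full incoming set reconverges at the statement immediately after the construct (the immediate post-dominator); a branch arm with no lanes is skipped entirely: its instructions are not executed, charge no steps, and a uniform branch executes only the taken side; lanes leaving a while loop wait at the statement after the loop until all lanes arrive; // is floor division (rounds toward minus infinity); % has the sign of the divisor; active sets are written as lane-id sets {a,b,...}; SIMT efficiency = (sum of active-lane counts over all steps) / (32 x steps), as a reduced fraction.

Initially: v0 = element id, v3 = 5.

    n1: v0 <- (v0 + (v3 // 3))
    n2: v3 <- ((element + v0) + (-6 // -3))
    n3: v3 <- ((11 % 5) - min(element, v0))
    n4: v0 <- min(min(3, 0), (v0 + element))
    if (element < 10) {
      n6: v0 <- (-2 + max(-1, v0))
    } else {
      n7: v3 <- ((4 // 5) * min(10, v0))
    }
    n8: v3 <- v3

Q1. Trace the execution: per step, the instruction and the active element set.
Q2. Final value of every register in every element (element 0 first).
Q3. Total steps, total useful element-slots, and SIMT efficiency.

step 0: v0 <- (v0 + (v3 // 3))       {0,1,2,3,4,5,6,7,8,9,10,11,12,13,14,15,16,17,18,19,20,21,22,23,24,25,26,27,28,29,30,31}
step 1: v3 <- ((element + v0) + (-6 // -3)) {0,1,2,3,4,5,6,7,8,9,10,11,12,13,14,15,16,17,18,19,20,21,22,23,24,25,26,27,28,29,30,31}
step 2: v3 <- ((11 % 5) - min(element, v0)) {0,1,2,3,4,5,6,7,8,9,10,11,12,13,14,15,16,17,18,19,20,21,22,23,24,25,26,27,28,29,30,31}
step 3: v0 <- min(min(3, 0), (v0 + element)) {0,1,2,3,4,5,6,7,8,9,10,11,12,13,14,15,16,17,18,19,20,21,22,23,24,25,26,27,28,29,30,31}
step 4: eval (element < 10)          {0,1,2,3,4,5,6,7,8,9,10,11,12,13,14,15,16,17,18,19,20,21,22,23,24,25,26,27,28,29,30,31}
step 5: v0 <- (-2 + max(-1, v0))     {0,1,2,3,4,5,6,7,8,9}
step 6: v3 <- ((4 // 5) * min(10, v0)) {10,11,12,13,14,15,16,17,18,19,20,21,22,23,24,25,26,27,28,29,30,31}
step 7: v3 <- v3                     {0,1,2,3,4,5,6,7,8,9,10,11,12,13,14,15,16,17,18,19,20,21,22,23,24,25,26,27,28,29,30,31}

Answer: 8 steps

v0: -2,-2,-2,-2,-2,-2,-2,-2,-2,-2,0,0,0,0,0,0,0,0,0,0,0,0,0,0,0,0,0,0,0,0,0,0
v3: 1,0,-1,-2,-3,-4,-5,-6,-7,-8,0,0,0,0,0,0,0,0,0,0,0,0,0,0,0,0,0,0,0,0,0,0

steps = 8; useful = 224; efficiency = 224/256 = 7/8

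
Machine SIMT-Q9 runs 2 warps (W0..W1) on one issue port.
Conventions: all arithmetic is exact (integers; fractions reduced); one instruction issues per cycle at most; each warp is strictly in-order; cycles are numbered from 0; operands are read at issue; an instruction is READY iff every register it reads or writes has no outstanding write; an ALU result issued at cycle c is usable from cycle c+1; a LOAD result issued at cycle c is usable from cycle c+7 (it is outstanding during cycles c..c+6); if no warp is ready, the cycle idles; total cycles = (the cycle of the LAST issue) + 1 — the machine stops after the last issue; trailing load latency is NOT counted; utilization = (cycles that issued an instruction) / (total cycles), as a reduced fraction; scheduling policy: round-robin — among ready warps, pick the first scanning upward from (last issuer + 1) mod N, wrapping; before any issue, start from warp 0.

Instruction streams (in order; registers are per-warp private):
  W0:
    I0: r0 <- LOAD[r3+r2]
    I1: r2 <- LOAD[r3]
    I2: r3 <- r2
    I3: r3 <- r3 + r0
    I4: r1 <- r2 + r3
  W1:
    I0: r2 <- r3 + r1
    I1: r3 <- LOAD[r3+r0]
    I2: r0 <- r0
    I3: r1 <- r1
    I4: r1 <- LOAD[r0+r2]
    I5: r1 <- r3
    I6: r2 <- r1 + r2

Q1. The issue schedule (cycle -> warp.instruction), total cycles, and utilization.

cycle 0: W0.I0
cycle 1: W1.I0
cycle 2: W0.I1
cycle 3: W1.I1
cycle 4: W1.I2
cycle 5: W1.I3
cycle 6: W1.I4
cycle 7: idle
cycle 8: idle
cycle 9: W0.I2
cycle 10: W0.I3
cycle 11: W0.I4
cycle 12: idle
cycle 13: W1.I5
cycle 14: W1.I6

Answer: 15 cycles, utilization 4/5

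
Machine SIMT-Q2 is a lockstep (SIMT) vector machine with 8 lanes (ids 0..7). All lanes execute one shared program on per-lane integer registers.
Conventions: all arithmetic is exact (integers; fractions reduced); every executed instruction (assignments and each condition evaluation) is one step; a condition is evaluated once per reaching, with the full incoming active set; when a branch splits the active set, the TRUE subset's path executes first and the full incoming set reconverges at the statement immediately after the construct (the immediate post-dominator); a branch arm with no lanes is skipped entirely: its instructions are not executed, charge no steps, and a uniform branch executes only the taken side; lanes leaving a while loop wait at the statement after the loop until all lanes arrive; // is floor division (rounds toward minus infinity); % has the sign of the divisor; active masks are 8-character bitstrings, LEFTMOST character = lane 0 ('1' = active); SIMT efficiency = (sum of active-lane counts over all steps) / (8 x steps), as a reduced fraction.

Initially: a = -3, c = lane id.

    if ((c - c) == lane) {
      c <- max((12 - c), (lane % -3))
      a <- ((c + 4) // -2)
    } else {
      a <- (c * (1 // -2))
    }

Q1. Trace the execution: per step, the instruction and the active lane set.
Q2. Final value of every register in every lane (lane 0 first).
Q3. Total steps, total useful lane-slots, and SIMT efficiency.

step 0: eval ((c - c) == lane)       11111111
step 1: c <- max((12 - c), (lane % -3)) 10000000
step 2: a <- ((c + 4) // -2)         10000000
step 3: a <- (c * (1 // -2))         01111111

Answer: 4 steps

a: -8,-1,-2,-3,-4,-5,-6,-7
c: 12,1,2,3,4,5,6,7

steps = 4; useful = 17; efficiency = 17/32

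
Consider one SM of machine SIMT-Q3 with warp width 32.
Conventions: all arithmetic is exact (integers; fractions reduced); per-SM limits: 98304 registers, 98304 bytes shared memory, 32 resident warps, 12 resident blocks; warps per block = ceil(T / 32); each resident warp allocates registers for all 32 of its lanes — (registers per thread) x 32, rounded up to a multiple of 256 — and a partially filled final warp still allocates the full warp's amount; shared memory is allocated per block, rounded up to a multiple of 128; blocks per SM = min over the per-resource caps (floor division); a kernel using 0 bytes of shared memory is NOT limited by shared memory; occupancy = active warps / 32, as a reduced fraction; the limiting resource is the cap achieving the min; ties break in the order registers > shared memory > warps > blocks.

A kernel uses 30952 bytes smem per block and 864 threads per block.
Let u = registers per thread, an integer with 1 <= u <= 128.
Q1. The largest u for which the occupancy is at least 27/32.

Answer: u = 112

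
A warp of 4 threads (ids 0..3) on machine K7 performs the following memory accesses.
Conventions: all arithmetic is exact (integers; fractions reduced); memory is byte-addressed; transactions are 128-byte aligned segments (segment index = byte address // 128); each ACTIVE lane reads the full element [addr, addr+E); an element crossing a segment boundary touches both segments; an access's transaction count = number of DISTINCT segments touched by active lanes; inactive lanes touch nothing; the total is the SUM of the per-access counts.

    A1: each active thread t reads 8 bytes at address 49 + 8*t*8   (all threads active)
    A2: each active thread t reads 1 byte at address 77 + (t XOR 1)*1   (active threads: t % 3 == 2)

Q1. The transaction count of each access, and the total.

A1: 2 transactions
A2: 1 transaction

Answer: 2,1; total 3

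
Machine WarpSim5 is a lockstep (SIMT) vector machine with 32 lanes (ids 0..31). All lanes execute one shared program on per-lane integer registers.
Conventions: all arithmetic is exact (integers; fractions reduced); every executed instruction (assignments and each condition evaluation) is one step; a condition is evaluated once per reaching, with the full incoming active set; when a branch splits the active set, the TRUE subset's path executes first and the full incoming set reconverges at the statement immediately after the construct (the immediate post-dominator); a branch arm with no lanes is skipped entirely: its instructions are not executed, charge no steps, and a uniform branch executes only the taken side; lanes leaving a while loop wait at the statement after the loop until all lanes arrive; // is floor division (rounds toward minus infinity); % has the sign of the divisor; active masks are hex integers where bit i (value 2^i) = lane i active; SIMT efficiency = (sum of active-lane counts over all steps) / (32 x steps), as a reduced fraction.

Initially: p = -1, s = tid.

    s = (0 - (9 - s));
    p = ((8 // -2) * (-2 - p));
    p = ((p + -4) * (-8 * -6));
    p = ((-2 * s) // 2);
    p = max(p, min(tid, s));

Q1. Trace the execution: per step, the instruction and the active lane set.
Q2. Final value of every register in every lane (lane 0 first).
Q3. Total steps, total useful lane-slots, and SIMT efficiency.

step 0: s <- (0 - (9 - s))           0xffffffff
step 1: p <- ((8 // -2) * (-2 - p))  0xffffffff
step 2: p <- ((p + -4) * (-8 * -6))  0xffffffff
step 3: p <- ((-2 * s) // 2)         0xffffffff
step 4: p <- max(p, min(tid, s))     0xffffffff

Answer: 5 steps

p: 9,8,7,6,5,4,3,2,1,0,1,2,3,4,5,6,7,8,9,10,11,12,13,14,15,16,17,18,19,20,21,22
s: -9,-8,-7,-6,-5,-4,-3,-2,-1,0,1,2,3,4,5,6,7,8,9,10,11,12,13,14,15,16,17,18,19,20,21,22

steps = 5; useful = 160; efficiency = 160/160 = 1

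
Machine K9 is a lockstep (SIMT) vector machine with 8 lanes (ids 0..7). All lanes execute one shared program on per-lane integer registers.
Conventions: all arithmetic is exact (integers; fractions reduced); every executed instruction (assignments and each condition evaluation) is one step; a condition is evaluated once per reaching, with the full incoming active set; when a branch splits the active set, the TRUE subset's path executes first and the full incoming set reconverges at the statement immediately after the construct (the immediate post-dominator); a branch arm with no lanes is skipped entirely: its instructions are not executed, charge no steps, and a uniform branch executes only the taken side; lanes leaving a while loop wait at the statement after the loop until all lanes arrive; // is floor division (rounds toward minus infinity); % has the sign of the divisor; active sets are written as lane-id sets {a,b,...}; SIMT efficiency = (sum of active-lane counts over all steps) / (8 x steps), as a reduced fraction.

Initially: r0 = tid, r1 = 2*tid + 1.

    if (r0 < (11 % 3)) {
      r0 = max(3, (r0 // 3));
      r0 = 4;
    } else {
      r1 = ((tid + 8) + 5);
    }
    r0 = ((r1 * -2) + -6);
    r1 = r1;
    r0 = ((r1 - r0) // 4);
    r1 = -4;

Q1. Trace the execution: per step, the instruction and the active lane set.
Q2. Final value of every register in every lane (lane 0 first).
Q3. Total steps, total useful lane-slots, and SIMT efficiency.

step 0: eval (r0 < (11 % 3))         {0,1,2,3,4,5,6,7}
step 1: r0 <- max(3, (r0 // 3))      {0,1}
step 2: r0 <- 4                      {0,1}
step 3: r1 <- ((tid + 8) + 5)        {2,3,4,5,6,7}
step 4: r0 <- ((r1 * -2) + -6)       {0,1,2,3,4,5,6,7}
step 5: r1 <- r1                     {0,1,2,3,4,5,6,7}
step 6: r0 <- ((r1 - r0) // 4)       {0,1,2,3,4,5,6,7}
step 7: r1 <- -4                     {0,1,2,3,4,5,6,7}

Answer: 8 steps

r0: 2,3,12,13,14,15,15,16
r1: -4,-4,-4,-4,-4,-4,-4,-4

steps = 8; useful = 50; efficiency = 50/64 = 25/32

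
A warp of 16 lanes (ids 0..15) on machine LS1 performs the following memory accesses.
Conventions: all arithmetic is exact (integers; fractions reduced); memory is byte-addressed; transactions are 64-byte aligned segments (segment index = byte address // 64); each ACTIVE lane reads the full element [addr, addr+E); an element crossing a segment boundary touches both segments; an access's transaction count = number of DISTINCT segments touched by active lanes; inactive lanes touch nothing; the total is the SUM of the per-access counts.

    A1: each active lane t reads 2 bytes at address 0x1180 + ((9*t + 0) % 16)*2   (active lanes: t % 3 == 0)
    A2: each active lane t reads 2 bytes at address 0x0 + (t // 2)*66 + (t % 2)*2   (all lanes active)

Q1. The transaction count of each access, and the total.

A1: 1 transaction
A2: 8 transactions

Answer: 1,8; total 9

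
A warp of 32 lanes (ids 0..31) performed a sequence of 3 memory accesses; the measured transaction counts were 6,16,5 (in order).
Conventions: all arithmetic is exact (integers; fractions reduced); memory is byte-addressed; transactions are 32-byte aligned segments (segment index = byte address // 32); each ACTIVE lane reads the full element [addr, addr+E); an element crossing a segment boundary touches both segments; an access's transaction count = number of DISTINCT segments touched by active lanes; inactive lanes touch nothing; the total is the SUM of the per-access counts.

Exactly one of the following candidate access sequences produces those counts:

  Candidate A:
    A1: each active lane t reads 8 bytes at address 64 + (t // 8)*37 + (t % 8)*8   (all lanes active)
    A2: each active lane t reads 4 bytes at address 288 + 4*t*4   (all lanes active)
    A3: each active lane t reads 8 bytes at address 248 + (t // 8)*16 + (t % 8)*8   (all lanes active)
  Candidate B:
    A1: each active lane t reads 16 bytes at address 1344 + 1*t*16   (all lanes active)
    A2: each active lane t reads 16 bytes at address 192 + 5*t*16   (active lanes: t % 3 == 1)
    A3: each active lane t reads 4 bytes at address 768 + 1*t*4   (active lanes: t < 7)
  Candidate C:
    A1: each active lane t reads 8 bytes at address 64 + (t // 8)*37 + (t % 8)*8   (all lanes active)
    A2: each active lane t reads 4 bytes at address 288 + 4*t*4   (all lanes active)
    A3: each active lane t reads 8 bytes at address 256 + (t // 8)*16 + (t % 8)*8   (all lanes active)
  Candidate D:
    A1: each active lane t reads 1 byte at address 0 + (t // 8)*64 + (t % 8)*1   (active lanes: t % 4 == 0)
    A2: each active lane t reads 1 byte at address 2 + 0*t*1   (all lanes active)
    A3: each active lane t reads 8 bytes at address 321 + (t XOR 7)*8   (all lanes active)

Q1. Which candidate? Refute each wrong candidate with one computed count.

B: A1 gives 16 transactions, not 6
C: A3 gives 4 transactions, not 5
D: A1 gives 4 transactions, not 6
A: all counts match (6,16,5)

Answer: A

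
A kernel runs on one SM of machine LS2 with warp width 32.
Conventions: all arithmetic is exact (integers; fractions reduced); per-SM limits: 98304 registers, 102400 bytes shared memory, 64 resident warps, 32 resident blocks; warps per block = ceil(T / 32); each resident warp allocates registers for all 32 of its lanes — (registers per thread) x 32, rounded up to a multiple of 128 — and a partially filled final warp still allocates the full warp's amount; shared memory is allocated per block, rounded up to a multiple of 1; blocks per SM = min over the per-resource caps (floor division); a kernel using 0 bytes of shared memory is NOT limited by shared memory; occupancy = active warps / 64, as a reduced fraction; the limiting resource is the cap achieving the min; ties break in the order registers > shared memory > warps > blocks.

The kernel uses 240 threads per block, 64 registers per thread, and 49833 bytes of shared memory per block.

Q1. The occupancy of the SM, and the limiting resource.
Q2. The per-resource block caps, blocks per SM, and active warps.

Answer: occupancy 1/4, limited by shared memory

registers: 6 blocks
shared memory: 2 blocks
warps: 8 blocks
blocks: 32 blocks

Answer: 2 blocks, 16 active warps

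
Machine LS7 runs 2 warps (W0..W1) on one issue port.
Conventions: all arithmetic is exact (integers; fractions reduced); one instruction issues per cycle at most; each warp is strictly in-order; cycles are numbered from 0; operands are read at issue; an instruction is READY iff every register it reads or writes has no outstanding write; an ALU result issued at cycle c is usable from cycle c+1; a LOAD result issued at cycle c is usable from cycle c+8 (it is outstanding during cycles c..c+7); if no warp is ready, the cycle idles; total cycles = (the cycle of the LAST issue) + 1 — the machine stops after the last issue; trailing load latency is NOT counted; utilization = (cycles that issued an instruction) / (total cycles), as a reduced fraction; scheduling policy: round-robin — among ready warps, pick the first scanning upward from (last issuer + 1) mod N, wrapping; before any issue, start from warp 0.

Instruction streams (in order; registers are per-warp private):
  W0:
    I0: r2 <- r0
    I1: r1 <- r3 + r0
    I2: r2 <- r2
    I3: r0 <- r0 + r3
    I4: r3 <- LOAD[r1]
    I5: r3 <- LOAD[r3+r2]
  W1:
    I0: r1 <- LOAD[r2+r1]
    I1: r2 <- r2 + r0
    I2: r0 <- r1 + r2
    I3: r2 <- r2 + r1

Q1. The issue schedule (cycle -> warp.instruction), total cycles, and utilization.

cycle 0: W0.I0
cycle 1: W1.I0
cycle 2: W0.I1
cycle 3: W1.I1
cycle 4: W0.I2
cycle 5: W0.I3
cycle 6: W0.I4
cycle 7: idle
cycle 8: idle
cycle 9: W1.I2
cycle 10: W1.I3
cycle 11: idle
cycle 12: idle
cycle 13: idle
cycle 14: W0.I5

Answer: 15 cycles, utilization 2/3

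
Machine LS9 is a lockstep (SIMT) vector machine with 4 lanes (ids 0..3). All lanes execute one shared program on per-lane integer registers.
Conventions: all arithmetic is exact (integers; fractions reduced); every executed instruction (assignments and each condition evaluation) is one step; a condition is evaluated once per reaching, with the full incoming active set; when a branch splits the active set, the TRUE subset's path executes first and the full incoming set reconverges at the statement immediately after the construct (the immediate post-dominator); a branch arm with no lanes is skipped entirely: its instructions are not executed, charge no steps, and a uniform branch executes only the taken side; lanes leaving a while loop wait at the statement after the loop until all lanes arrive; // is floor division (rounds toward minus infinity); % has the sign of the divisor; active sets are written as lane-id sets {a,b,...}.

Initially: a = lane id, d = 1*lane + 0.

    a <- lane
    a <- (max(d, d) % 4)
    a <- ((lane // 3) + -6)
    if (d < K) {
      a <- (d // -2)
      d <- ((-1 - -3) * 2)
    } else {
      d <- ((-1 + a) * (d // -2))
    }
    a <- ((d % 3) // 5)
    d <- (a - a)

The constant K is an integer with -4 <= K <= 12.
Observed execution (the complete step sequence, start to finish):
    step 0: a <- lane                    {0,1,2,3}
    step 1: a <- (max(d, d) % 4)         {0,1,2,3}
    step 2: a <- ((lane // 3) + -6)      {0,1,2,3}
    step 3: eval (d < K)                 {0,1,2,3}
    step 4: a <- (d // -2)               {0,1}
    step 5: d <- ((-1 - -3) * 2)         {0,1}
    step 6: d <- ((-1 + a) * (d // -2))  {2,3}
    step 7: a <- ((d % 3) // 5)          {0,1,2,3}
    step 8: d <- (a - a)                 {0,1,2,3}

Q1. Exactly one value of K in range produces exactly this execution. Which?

Answer: K = 2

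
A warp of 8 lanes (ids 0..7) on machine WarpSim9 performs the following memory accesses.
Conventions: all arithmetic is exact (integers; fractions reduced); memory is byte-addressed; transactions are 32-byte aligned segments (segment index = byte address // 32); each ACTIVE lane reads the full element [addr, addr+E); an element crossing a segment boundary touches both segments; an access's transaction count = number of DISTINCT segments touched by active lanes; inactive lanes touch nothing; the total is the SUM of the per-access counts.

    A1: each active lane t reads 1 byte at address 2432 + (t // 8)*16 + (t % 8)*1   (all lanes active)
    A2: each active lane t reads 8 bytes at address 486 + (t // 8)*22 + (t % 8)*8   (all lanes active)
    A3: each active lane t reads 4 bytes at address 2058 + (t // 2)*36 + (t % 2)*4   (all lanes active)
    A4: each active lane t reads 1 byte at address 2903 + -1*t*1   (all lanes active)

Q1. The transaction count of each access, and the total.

A1: 1 transaction
A2: 3 transactions
A3: 4 transactions
A4: 1 transaction

Answer: 1,3,4,1; total 9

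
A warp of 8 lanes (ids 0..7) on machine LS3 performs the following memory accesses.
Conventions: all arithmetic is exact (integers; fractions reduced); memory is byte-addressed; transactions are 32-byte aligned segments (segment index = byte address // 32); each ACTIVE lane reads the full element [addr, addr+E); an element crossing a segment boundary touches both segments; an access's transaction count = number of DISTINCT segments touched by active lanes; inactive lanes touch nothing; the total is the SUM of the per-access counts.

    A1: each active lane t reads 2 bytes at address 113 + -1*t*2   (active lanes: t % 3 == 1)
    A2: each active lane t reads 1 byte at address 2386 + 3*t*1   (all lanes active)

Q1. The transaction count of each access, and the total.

A1: 1 transaction
A2: 2 transactions

Answer: 1,2; total 3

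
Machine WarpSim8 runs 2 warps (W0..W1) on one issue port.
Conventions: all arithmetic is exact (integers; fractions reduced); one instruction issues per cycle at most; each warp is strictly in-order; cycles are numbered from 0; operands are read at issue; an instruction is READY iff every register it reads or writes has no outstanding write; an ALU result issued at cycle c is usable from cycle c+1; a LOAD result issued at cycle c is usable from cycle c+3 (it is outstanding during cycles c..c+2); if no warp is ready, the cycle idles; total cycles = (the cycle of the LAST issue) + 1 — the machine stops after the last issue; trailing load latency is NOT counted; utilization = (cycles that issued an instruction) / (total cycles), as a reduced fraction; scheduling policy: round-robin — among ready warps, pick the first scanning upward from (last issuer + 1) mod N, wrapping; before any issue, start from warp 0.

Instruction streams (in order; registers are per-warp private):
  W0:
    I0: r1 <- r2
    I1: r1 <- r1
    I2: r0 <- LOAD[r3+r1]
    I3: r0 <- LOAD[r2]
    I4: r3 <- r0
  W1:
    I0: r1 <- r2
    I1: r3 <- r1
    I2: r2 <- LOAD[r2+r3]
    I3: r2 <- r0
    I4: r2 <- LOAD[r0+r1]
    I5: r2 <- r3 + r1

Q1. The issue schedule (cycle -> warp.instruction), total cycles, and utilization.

cycle 0: W0.I0
cycle 1: W1.I0
cycle 2: W0.I1
cycle 3: W1.I1
cycle 4: W0.I2
cycle 5: W1.I2
cycle 6: idle
cycle 7: W0.I3
cycle 8: W1.I3
cycle 9: W1.I4
cycle 10: W0.I4
cycle 11: idle
cycle 12: W1.I5

Answer: 13 cycles, utilization 11/13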